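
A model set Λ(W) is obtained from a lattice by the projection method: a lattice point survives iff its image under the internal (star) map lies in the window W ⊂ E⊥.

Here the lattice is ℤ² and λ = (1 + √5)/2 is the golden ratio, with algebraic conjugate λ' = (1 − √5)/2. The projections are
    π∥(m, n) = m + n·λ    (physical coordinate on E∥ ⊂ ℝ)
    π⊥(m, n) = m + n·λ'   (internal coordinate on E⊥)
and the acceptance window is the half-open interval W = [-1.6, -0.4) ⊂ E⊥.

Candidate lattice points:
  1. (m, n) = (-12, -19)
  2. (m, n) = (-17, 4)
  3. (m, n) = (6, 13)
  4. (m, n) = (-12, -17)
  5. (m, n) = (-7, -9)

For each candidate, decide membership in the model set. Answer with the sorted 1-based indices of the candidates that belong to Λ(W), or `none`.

Compute λ' = (1−√5)/2 = -0.61803, so π⊥(m,n) = m -0.61803·n.
candidate 1: (m,n)=(-12,-19) → π∥ = -12-19·λ ≈ -42.74265, π⊥ = -12-19·λ' ≈ -0.25735 ∉ [-1.6, -0.4) ⇒ out
candidate 2: (m,n)=(-17,4) → π∥ = -17+4·λ ≈ -10.52786, π⊥ = -17+4·λ' ≈ -19.47214 ∉ [-1.6, -0.4) ⇒ out
candidate 3: (m,n)=(6,13) → π∥ = 6+13·λ ≈ 27.03444, π⊥ = 6+13·λ' ≈ -2.03444 ∉ [-1.6, -0.4) ⇒ out
candidate 4: (m,n)=(-12,-17) → π∥ = -12-17·λ ≈ -39.50658, π⊥ = -12-17·λ' ≈ -1.49342 ∈ [-1.6, -0.4) ⇒ IN Λ
candidate 5: (m,n)=(-7,-9) → π∥ = -7-9·λ ≈ -21.56231, π⊥ = -7-9·λ' ≈ -1.43769 ∈ [-1.6, -0.4) ⇒ IN Λ

4, 5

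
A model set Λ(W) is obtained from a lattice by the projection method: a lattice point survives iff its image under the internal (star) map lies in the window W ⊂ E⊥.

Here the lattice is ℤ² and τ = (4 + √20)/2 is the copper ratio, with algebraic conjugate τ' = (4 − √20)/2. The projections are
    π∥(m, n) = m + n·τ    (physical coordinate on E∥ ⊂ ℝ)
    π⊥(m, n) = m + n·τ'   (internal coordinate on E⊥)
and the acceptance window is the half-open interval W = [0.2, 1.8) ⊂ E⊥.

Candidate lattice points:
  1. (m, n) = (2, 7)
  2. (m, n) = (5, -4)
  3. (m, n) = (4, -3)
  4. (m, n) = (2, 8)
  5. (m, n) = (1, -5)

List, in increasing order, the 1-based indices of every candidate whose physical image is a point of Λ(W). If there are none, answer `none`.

1

τ' = (4−√20)/2 ≈ -0.236068.
#1 (2,7): internal coord 2 + (7)·τ' = +0.347524; +0.347524 ∈ [0.2, 1.8) → IN Λ
#2 (5,-4): internal coord 5 + (-4)·τ' = +5.944272; +5.944272 ∉ [0.2, 1.8) → out
#3 (4,-3): internal coord 4 + (-3)·τ' = +4.708204; +4.708204 ∉ [0.2, 1.8) → out
#4 (2,8): internal coord 2 + (8)·τ' = +0.111456; +0.111456 ∉ [0.2, 1.8) → out
#5 (1,-5): internal coord 1 + (-5)·τ' = +2.180340; +2.180340 ∉ [0.2, 1.8) → out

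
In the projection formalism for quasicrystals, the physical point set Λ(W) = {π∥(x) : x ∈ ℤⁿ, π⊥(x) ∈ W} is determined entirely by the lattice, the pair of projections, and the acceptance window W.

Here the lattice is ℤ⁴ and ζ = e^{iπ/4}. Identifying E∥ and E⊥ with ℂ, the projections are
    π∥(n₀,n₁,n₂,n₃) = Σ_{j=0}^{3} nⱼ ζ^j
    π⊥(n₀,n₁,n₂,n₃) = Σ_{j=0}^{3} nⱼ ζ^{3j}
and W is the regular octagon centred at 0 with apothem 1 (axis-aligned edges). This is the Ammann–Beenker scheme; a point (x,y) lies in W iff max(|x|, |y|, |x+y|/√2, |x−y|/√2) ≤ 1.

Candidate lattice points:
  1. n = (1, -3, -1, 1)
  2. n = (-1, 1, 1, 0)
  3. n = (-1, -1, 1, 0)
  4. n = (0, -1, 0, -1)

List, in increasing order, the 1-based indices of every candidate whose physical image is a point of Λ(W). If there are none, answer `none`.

none

π⊥(n) = n₀ + n₁ζ³ + n₂ζ⁶ + n₃ζ⁹ where ζ = e^{iπ/4}.
candidate 1: n = (1, -3, -1, 1) → π⊥ ≈ (+3.828427, -0.414214); max(|x|,|y|,|x±y|/√2) = 3.828427 > 1 ⇒ ∉ W
candidate 2: n = (-1, 1, 1, 0) → π⊥ ≈ (-1.707107, -0.292893); max(|x|,|y|,|x±y|/√2) = 1.707107 > 1 ⇒ ∉ W
candidate 3: n = (-1, -1, 1, 0) → π⊥ ≈ (-0.292893, -1.707107); max(|x|,|y|,|x±y|/√2) = 1.707107 > 1 ⇒ ∉ W
candidate 4: n = (0, -1, 0, -1) → π⊥ ≈ (+0.000000, -1.414214); max(|x|,|y|,|x±y|/√2) = 1.414214 > 1 ⇒ ∉ W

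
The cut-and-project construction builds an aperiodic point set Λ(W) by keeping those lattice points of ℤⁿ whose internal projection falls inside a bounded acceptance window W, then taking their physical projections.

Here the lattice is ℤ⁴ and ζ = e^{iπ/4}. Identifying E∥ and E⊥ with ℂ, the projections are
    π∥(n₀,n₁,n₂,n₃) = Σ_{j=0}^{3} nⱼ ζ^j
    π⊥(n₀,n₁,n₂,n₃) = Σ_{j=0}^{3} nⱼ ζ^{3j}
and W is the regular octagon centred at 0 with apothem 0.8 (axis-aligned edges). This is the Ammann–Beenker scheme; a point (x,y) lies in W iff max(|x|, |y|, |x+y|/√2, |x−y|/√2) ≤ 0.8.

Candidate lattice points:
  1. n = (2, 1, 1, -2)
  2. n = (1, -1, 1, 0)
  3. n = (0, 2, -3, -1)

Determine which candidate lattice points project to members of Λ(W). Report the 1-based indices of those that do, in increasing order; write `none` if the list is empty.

none

π⊥(n) = n₀ + n₁ζ³ + n₂ζ⁶ + n₃ζ⁹ where ζ = e^{iπ/4}.
#1 (2, 1, 1, -2): internal (-0.1213, -1.7071); octagon support 1.7071 vs apothem 0.8 → ∉ W
#2 (1, -1, 1, 0): internal (1.7071, -1.7071); octagon support 2.4142 vs apothem 0.8 → ∉ W
#3 (0, 2, -3, -1): internal (-2.1213, 3.7071); octagon support 4.1213 vs apothem 0.8 → ∉ W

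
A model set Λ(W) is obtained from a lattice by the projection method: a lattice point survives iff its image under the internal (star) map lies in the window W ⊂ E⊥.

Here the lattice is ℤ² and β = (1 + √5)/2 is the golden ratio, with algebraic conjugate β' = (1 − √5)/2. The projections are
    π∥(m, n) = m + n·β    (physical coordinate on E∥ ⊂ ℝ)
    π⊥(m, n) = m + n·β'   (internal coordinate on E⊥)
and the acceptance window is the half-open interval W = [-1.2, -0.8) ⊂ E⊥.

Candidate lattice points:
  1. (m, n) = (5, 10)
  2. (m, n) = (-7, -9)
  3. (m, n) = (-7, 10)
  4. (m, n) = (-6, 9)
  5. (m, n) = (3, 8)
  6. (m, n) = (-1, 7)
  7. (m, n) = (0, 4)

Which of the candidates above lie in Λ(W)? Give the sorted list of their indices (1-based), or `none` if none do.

β' = (1−√5)/2 ≈ -0.61803.
[1] lift (5,10): star map gives -1.18034; window check -1.2 ≤ -1.18034 < -0.8 is true → IN Λ
[2] lift (-7,-9): star map gives -1.43769; window check -1.2 ≤ -1.43769 < -0.8 is false → out
[3] lift (-7,10): star map gives -13.18034; window check -1.2 ≤ -13.18034 < -0.8 is false → out
[4] lift (-6,9): star map gives -11.56231; window check -1.2 ≤ -11.56231 < -0.8 is false → out
[5] lift (3,8): star map gives -1.94427; window check -1.2 ≤ -1.94427 < -0.8 is false → out
[6] lift (-1,7): star map gives -5.32624; window check -1.2 ≤ -5.32624 < -0.8 is false → out
[7] lift (0,4): star map gives -2.47214; window check -1.2 ≤ -2.47214 < -0.8 is false → out

1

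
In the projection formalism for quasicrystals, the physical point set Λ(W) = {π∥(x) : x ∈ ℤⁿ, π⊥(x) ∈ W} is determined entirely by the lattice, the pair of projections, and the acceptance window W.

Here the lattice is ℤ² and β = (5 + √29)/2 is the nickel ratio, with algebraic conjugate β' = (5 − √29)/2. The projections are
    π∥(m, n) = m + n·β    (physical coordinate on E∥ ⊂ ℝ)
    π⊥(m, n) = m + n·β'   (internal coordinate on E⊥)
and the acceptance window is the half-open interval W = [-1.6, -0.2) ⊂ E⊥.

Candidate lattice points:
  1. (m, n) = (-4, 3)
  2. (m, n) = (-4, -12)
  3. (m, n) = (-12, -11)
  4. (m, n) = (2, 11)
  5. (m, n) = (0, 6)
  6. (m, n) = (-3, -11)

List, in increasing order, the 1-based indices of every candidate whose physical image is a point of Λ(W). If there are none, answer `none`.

5, 6

Numerically β ≈ 5.192582 and β' = −1/β ≈ -0.192582.
[1] lift (-4,3): star map gives -4.577747; window check -1.6 ≤ -4.577747 < -0.2 is false → out
[2] lift (-4,-12): star map gives -1.689011; window check -1.6 ≤ -1.689011 < -0.2 is false → out
[3] lift (-12,-11): star map gives -9.881594; window check -1.6 ≤ -9.881594 < -0.2 is false → out
[4] lift (2,11): star map gives -0.118406; window check -1.6 ≤ -0.118406 < -0.2 is false → out
[5] lift (0,6): star map gives -1.155494; window check -1.6 ≤ -1.155494 < -0.2 is true → IN Λ
[6] lift (-3,-11): star map gives -0.881594; window check -1.6 ≤ -0.881594 < -0.2 is true → IN Λ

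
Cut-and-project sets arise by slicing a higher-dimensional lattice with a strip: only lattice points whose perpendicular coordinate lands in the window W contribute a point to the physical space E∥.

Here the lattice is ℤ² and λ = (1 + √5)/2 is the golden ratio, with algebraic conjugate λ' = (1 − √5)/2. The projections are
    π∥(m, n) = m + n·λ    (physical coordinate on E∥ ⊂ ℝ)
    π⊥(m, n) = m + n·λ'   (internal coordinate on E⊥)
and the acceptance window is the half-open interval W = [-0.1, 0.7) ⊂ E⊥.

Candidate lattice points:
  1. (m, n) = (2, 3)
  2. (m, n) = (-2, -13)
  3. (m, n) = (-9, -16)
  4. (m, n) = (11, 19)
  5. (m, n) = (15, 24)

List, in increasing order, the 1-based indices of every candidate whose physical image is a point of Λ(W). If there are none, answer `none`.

1, 5

Compute λ' = (1−√5)/2 = -0.6180, so π⊥(m,n) = m -0.6180·n.
candidate 1: (m,n)=(2,3) → π∥ = 2+3·λ ≈ 6.8541, π⊥ = 2+3·λ' ≈ 0.1459 ∈ [-0.1, 0.7) ⇒ IN Λ
candidate 2: (m,n)=(-2,-13) → π∥ = -2-13·λ ≈ -23.0344, π⊥ = -2-13·λ' ≈ 6.0344 ∉ [-0.1, 0.7) ⇒ out
candidate 3: (m,n)=(-9,-16) → π∥ = -9-16·λ ≈ -34.8885, π⊥ = -9-16·λ' ≈ 0.8885 ∉ [-0.1, 0.7) ⇒ out
candidate 4: (m,n)=(11,19) → π∥ = 11+19·λ ≈ 41.7426, π⊥ = 11+19·λ' ≈ -0.7426 ∉ [-0.1, 0.7) ⇒ out
candidate 5: (m,n)=(15,24) → π∥ = 15+24·λ ≈ 53.8328, π⊥ = 15+24·λ' ≈ 0.1672 ∈ [-0.1, 0.7) ⇒ IN Λ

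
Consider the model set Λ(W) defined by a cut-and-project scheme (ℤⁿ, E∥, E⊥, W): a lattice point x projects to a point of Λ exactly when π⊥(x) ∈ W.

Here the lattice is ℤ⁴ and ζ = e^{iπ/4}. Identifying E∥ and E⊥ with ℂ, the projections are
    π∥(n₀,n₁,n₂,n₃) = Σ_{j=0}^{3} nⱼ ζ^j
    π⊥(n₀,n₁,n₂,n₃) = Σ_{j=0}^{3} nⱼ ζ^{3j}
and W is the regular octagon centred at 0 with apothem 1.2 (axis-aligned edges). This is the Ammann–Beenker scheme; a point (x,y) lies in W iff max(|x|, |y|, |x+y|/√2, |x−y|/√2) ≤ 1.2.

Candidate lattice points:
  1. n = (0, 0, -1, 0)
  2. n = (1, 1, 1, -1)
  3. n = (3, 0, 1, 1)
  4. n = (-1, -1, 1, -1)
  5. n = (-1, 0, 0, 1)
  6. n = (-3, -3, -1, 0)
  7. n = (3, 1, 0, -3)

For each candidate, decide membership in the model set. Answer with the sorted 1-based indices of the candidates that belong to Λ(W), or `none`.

π⊥(n) = n₀ + n₁ζ³ + n₂ζ⁶ + n₃ζ⁹ where ζ = e^{iπ/4}.
#1 (0, 0, -1, 0): internal (0.00000, 1.00000); octagon support 1.00000 vs apothem 1.2 → ∈ W
#2 (1, 1, 1, -1): internal (-0.41421, -1.00000); octagon support 1.00000 vs apothem 1.2 → ∈ W
#3 (3, 0, 1, 1): internal (3.70711, -0.29289); octagon support 3.70711 vs apothem 1.2 → ∉ W
#4 (-1, -1, 1, -1): internal (-1.00000, -2.41421); octagon support 2.41421 vs apothem 1.2 → ∉ W
#5 (-1, 0, 0, 1): internal (-0.29289, 0.70711); octagon support 0.70711 vs apothem 1.2 → ∈ W
#6 (-3, -3, -1, 0): internal (-0.87868, -1.12132); octagon support 1.41421 vs apothem 1.2 → ∉ W
#7 (3, 1, 0, -3): internal (0.17157, -1.41421); octagon support 1.41421 vs apothem 1.2 → ∉ W

1, 2, 5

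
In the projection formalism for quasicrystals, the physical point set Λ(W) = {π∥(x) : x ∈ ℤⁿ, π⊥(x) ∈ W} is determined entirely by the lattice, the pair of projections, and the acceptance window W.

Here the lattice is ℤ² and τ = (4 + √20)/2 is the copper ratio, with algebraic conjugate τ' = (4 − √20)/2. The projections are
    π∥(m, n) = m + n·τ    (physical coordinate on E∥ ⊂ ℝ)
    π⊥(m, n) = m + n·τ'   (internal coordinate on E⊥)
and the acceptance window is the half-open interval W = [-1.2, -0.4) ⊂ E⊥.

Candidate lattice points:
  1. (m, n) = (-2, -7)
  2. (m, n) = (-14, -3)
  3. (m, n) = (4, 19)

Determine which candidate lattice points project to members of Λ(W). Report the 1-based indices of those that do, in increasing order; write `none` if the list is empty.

3

τ' = (4−√20)/2 ≈ -0.236068.
[1] lift (-2,-7): star map gives -0.347524; window check -1.2 ≤ -0.347524 < -0.4 is false → out
[2] lift (-14,-3): star map gives -13.291796; window check -1.2 ≤ -13.291796 < -0.4 is false → out
[3] lift (4,19): star map gives -0.485292; window check -1.2 ≤ -0.485292 < -0.4 is true → IN Λ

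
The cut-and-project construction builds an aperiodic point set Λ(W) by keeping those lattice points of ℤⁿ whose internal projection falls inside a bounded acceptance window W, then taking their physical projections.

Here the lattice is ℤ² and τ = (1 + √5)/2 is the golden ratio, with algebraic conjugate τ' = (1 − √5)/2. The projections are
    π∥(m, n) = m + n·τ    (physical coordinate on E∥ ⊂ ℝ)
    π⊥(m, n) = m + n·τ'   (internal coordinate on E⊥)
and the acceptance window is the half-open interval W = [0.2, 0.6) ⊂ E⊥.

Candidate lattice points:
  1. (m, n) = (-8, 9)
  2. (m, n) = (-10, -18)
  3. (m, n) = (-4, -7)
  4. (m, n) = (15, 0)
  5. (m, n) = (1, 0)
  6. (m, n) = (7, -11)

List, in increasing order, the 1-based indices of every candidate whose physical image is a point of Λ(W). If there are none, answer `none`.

3

Numerically τ ≈ 1.6180 and τ' = −1/τ ≈ -0.6180.
[1] lift (-8,9): star map gives -13.5623; window check 0.2 ≤ -13.5623 < 0.6 is false → out
[2] lift (-10,-18): star map gives 1.1246; window check 0.2 ≤ 1.1246 < 0.6 is false → out
[3] lift (-4,-7): star map gives 0.3262; window check 0.2 ≤ 0.3262 < 0.6 is true → IN Λ
[4] lift (15,0): star map gives 15.0000; window check 0.2 ≤ 15.0000 < 0.6 is false → out
[5] lift (1,0): star map gives 1.0000; window check 0.2 ≤ 1.0000 < 0.6 is false → out
[6] lift (7,-11): star map gives 13.7984; window check 0.2 ≤ 13.7984 < 0.6 is false → out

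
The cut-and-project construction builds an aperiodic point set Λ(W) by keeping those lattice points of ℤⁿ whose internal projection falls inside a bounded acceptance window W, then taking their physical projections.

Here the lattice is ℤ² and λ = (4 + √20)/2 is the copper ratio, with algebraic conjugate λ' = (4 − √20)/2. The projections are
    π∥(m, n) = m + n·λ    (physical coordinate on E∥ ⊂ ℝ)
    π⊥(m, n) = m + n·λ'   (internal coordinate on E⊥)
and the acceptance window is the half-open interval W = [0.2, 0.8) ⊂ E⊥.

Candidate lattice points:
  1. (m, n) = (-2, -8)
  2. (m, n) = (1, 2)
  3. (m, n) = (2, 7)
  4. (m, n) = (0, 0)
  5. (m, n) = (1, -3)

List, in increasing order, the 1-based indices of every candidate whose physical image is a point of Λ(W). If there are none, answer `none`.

2, 3

λ' = (4−√20)/2 ≈ -0.236068.
[1] lift (-2,-8): star map gives -0.111456; window check 0.2 ≤ -0.111456 < 0.8 is false → out
[2] lift (1,2): star map gives 0.527864; window check 0.2 ≤ 0.527864 < 0.8 is true → IN Λ
[3] lift (2,7): star map gives 0.347524; window check 0.2 ≤ 0.347524 < 0.8 is true → IN Λ
[4] lift (0,0): star map gives 0.000000; window check 0.2 ≤ 0.000000 < 0.8 is false → out
[5] lift (1,-3): star map gives 1.708204; window check 0.2 ≤ 1.708204 < 0.8 is false → out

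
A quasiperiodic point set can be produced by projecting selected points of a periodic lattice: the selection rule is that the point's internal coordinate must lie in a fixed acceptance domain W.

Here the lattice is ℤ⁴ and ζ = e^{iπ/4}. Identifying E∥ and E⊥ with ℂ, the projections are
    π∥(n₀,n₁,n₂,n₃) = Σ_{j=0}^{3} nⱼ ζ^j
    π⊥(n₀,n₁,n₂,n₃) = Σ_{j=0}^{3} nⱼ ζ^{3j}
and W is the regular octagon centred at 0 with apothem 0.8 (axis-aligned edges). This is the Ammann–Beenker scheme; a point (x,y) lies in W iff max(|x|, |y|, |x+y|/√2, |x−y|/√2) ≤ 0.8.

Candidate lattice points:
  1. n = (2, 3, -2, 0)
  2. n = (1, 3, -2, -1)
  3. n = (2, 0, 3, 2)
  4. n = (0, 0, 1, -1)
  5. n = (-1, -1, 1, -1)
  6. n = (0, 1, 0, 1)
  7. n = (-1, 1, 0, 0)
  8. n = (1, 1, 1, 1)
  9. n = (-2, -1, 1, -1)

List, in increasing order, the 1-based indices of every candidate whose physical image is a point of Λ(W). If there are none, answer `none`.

none

π⊥(n) = n₀ + n₁ζ³ + n₂ζ⁶ + n₃ζ⁹ where ζ = e^{iπ/4}.
#1 (2, 3, -2, 0): internal (-0.12132, 4.12132); octagon support 4.12132 vs apothem 0.8 → ∉ W
#2 (1, 3, -2, -1): internal (-1.82843, 3.41421); octagon support 3.70711 vs apothem 0.8 → ∉ W
#3 (2, 0, 3, 2): internal (3.41421, -1.58579); octagon support 3.53553 vs apothem 0.8 → ∉ W
#4 (0, 0, 1, -1): internal (-0.70711, -1.70711); octagon support 1.70711 vs apothem 0.8 → ∉ W
#5 (-1, -1, 1, -1): internal (-1.00000, -2.41421); octagon support 2.41421 vs apothem 0.8 → ∉ W
#6 (0, 1, 0, 1): internal (0.00000, 1.41421); octagon support 1.41421 vs apothem 0.8 → ∉ W
#7 (-1, 1, 0, 0): internal (-1.70711, 0.70711); octagon support 1.70711 vs apothem 0.8 → ∉ W
#8 (1, 1, 1, 1): internal (1.00000, 0.41421); octagon support 1.00000 vs apothem 0.8 → ∉ W
#9 (-2, -1, 1, -1): internal (-2.00000, -2.41421); octagon support 3.12132 vs apothem 0.8 → ∉ W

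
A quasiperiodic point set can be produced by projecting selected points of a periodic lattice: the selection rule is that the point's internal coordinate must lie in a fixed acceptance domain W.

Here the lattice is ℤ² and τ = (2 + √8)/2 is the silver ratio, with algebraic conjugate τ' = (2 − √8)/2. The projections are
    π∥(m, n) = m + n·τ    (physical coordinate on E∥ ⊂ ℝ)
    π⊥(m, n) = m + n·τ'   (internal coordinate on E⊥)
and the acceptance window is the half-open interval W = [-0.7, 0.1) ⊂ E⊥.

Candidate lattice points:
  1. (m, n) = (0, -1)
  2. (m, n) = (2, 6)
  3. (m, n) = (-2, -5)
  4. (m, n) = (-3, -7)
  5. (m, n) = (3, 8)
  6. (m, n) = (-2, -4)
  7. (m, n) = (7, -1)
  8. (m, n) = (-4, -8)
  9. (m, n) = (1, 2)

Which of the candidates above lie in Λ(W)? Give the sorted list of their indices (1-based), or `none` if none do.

2, 3, 4, 5, 6, 8

Numerically τ ≈ 2.4142 and τ' = −1/τ ≈ -0.4142.
#1 (0,-1): internal coord 0 + (-1)·τ' = +0.4142; +0.4142 ∉ [-0.7, 0.1) → out
#2 (2,6): internal coord 2 + (6)·τ' = -0.4853; -0.4853 ∈ [-0.7, 0.1) → IN Λ
#3 (-2,-5): internal coord -2 + (-5)·τ' = +0.0711; +0.0711 ∈ [-0.7, 0.1) → IN Λ
#4 (-3,-7): internal coord -3 + (-7)·τ' = -0.1005; -0.1005 ∈ [-0.7, 0.1) → IN Λ
#5 (3,8): internal coord 3 + (8)·τ' = -0.3137; -0.3137 ∈ [-0.7, 0.1) → IN Λ
#6 (-2,-4): internal coord -2 + (-4)·τ' = -0.3431; -0.3431 ∈ [-0.7, 0.1) → IN Λ
#7 (7,-1): internal coord 7 + (-1)·τ' = +7.4142; +7.4142 ∉ [-0.7, 0.1) → out
#8 (-4,-8): internal coord -4 + (-8)·τ' = -0.6863; -0.6863 ∈ [-0.7, 0.1) → IN Λ
#9 (1,2): internal coord 1 + (2)·τ' = +0.1716; +0.1716 ∉ [-0.7, 0.1) → out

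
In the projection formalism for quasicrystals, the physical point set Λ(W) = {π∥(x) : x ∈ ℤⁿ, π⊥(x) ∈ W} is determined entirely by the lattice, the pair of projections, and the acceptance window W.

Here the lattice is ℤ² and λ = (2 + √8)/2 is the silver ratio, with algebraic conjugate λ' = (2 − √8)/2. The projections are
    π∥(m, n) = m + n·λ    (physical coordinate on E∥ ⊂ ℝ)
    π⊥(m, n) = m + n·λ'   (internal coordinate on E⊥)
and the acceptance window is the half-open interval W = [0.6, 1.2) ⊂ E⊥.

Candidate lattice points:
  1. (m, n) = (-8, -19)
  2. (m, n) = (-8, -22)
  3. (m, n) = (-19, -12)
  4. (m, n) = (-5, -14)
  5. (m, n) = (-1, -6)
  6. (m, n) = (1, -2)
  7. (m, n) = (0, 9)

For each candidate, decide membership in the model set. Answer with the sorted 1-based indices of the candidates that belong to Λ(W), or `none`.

λ' = (2−√8)/2 ≈ -0.414214.
candidate 1: (m,n)=(-8,-19) → π∥ = -8-19·λ ≈ -53.870058, π⊥ = -8-19·λ' ≈ -0.129942 ∉ [0.6, 1.2) ⇒ out
candidate 2: (m,n)=(-8,-22) → π∥ = -8-22·λ ≈ -61.112698, π⊥ = -8-22·λ' ≈ 1.112698 ∈ [0.6, 1.2) ⇒ IN Λ
candidate 3: (m,n)=(-19,-12) → π∥ = -19-12·λ ≈ -47.970563, π⊥ = -19-12·λ' ≈ -14.029437 ∉ [0.6, 1.2) ⇒ out
candidate 4: (m,n)=(-5,-14) → π∥ = -5-14·λ ≈ -38.798990, π⊥ = -5-14·λ' ≈ 0.798990 ∈ [0.6, 1.2) ⇒ IN Λ
candidate 5: (m,n)=(-1,-6) → π∥ = -1-6·λ ≈ -15.485281, π⊥ = -1-6·λ' ≈ 1.485281 ∉ [0.6, 1.2) ⇒ out
candidate 6: (m,n)=(1,-2) → π∥ = 1-2·λ ≈ -3.828427, π⊥ = 1-2·λ' ≈ 1.828427 ∉ [0.6, 1.2) ⇒ out
candidate 7: (m,n)=(0,9) → π∥ = 0+9·λ ≈ 21.727922, π⊥ = 0+9·λ' ≈ -3.727922 ∉ [0.6, 1.2) ⇒ out

2, 4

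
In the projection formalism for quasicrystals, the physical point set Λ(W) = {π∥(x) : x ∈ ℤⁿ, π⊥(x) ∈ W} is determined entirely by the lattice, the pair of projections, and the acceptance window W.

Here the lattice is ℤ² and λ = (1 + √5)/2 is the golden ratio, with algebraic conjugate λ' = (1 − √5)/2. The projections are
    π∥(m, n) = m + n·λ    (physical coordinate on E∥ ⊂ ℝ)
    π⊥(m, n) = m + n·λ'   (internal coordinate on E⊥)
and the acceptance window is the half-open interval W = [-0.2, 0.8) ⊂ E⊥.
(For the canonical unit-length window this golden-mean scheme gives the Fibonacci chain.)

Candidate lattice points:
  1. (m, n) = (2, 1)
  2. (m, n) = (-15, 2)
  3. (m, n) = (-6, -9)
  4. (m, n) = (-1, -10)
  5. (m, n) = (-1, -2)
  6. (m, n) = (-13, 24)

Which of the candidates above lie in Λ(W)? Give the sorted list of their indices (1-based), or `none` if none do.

5

Compute λ' = (1−√5)/2 = -0.6180, so π⊥(m,n) = m -0.6180·n.
candidate 1: (m,n)=(2,1) → π∥ = 2+1·λ ≈ 3.6180, π⊥ = 2+1·λ' ≈ 1.3820 ∉ [-0.2, 0.8) ⇒ out
candidate 2: (m,n)=(-15,2) → π∥ = -15+2·λ ≈ -11.7639, π⊥ = -15+2·λ' ≈ -16.2361 ∉ [-0.2, 0.8) ⇒ out
candidate 3: (m,n)=(-6,-9) → π∥ = -6-9·λ ≈ -20.5623, π⊥ = -6-9·λ' ≈ -0.4377 ∉ [-0.2, 0.8) ⇒ out
candidate 4: (m,n)=(-1,-10) → π∥ = -1-10·λ ≈ -17.1803, π⊥ = -1-10·λ' ≈ 5.1803 ∉ [-0.2, 0.8) ⇒ out
candidate 5: (m,n)=(-1,-2) → π∥ = -1-2·λ ≈ -4.2361, π⊥ = -1-2·λ' ≈ 0.2361 ∈ [-0.2, 0.8) ⇒ IN Λ
candidate 6: (m,n)=(-13,24) → π∥ = -13+24·λ ≈ 25.8328, π⊥ = -13+24·λ' ≈ -27.8328 ∉ [-0.2, 0.8) ⇒ out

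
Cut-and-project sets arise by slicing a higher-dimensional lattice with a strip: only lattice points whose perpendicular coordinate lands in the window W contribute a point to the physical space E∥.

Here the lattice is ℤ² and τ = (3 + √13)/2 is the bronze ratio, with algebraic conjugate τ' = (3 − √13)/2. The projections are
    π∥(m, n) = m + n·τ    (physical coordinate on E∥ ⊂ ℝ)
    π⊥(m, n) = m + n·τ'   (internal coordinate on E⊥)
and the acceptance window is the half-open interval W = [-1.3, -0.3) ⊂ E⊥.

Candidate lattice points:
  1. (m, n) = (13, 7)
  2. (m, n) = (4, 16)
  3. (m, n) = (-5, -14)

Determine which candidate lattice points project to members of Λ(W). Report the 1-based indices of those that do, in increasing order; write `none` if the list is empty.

2, 3

τ' = (3−√13)/2 ≈ -0.30278.
#1 (13,7): internal coord 13 + (7)·τ' = +10.88057; +10.88057 ∉ [-1.3, -0.3) → out
#2 (4,16): internal coord 4 + (16)·τ' = -0.84441; -0.84441 ∈ [-1.3, -0.3) → IN Λ
#3 (-5,-14): internal coord -5 + (-14)·τ' = -0.76114; -0.76114 ∈ [-1.3, -0.3) → IN Λ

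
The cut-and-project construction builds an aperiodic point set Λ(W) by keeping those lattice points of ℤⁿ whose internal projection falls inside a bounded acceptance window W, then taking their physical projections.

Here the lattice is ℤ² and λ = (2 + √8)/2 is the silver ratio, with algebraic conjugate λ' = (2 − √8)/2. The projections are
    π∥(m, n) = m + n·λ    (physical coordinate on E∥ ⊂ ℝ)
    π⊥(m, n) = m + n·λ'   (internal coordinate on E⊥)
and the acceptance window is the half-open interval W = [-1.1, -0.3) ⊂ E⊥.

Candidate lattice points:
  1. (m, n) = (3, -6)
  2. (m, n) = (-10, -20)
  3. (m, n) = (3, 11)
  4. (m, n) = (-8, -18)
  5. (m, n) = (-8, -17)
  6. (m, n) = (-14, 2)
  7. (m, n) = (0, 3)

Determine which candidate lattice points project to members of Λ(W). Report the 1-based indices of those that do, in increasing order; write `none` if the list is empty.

4, 5

Numerically λ ≈ 2.414214 and λ' = −1/λ ≈ -0.414214.
#1 (3,-6): internal coord 3 + (-6)·λ' = +5.485281; +5.485281 ∉ [-1.1, -0.3) → out
#2 (-10,-20): internal coord -10 + (-20)·λ' = -1.715729; -1.715729 ∉ [-1.1, -0.3) → out
#3 (3,11): internal coord 3 + (11)·λ' = -1.556349; -1.556349 ∉ [-1.1, -0.3) → out
#4 (-8,-18): internal coord -8 + (-18)·λ' = -0.544156; -0.544156 ∈ [-1.1, -0.3) → IN Λ
#5 (-8,-17): internal coord -8 + (-17)·λ' = -0.958369; -0.958369 ∈ [-1.1, -0.3) → IN Λ
#6 (-14,2): internal coord -14 + (2)·λ' = -14.828427; -14.828427 ∉ [-1.1, -0.3) → out
#7 (0,3): internal coord 0 + (3)·λ' = -1.242641; -1.242641 ∉ [-1.1, -0.3) → out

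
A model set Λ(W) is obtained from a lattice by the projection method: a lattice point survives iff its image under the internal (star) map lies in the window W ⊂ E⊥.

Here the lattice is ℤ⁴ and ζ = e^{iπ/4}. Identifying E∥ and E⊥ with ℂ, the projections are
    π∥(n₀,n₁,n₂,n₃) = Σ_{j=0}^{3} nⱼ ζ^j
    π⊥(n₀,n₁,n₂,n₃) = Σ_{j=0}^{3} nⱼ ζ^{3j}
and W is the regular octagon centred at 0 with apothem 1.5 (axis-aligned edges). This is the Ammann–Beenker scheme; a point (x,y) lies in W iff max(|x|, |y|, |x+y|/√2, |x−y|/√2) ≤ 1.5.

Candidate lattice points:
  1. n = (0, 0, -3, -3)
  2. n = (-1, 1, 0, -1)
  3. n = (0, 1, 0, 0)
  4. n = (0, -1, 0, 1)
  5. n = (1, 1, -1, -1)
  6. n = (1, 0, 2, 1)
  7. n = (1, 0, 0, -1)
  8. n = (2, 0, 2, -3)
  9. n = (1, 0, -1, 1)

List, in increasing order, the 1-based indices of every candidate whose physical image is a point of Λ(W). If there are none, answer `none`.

With ζ = e^{iπ/4} the internal vectors are ζ^0,ζ^3,ζ^6,ζ^9.
candidate 1: n = (0, 0, -3, -3) → π⊥ ≈ (-2.12132, +0.87868); max(|x|,|y|,|x±y|/√2) = 2.12132 > 1.5 ⇒ ∉ W
candidate 2: n = (-1, 1, 0, -1) → π⊥ ≈ (-2.41421, +0.00000); max(|x|,|y|,|x±y|/√2) = 2.41421 > 1.5 ⇒ ∉ W
candidate 3: n = (0, 1, 0, 0) → π⊥ ≈ (-0.70711, +0.70711); max(|x|,|y|,|x±y|/√2) = 1.00000 ≤ 1.5 ⇒ ∈ W
candidate 4: n = (0, -1, 0, 1) → π⊥ ≈ (+1.41421, +0.00000); max(|x|,|y|,|x±y|/√2) = 1.41421 ≤ 1.5 ⇒ ∈ W
candidate 5: n = (1, 1, -1, -1) → π⊥ ≈ (-0.41421, +1.00000); max(|x|,|y|,|x±y|/√2) = 1.00000 ≤ 1.5 ⇒ ∈ W
candidate 6: n = (1, 0, 2, 1) → π⊥ ≈ (+1.70711, -1.29289); max(|x|,|y|,|x±y|/√2) = 2.12132 > 1.5 ⇒ ∉ W
candidate 7: n = (1, 0, 0, -1) → π⊥ ≈ (+0.29289, -0.70711); max(|x|,|y|,|x±y|/√2) = 0.70711 ≤ 1.5 ⇒ ∈ W
candidate 8: n = (2, 0, 2, -3) → π⊥ ≈ (-0.12132, -4.12132); max(|x|,|y|,|x±y|/√2) = 4.12132 > 1.5 ⇒ ∉ W
candidate 9: n = (1, 0, -1, 1) → π⊥ ≈ (+1.70711, +1.70711); max(|x|,|y|,|x±y|/√2) = 2.41421 > 1.5 ⇒ ∉ W

3, 4, 5, 7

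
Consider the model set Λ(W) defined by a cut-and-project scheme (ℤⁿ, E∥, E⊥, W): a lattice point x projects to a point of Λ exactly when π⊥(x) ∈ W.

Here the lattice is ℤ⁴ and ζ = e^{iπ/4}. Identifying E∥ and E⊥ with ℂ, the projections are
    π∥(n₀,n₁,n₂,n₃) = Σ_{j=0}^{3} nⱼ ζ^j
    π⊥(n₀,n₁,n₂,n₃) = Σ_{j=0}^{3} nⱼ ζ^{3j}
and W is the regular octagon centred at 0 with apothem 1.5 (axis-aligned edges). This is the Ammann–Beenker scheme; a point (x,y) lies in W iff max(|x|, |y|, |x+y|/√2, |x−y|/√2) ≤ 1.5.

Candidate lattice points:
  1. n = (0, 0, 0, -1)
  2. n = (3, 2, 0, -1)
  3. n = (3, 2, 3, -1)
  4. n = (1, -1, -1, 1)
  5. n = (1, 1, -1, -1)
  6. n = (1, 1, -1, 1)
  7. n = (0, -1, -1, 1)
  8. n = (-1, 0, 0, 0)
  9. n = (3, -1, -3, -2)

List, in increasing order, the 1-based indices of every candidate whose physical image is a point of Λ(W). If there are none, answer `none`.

With ζ = e^{iπ/4} the internal vectors are ζ^0,ζ^3,ζ^6,ζ^9.
candidate 1: n = (0, 0, 0, -1) → π⊥ ≈ (-0.707107, -0.707107); max(|x|,|y|,|x±y|/√2) = 1.000000 ≤ 1.5 ⇒ ∈ W
candidate 2: n = (3, 2, 0, -1) → π⊥ ≈ (+0.878680, +0.707107); max(|x|,|y|,|x±y|/√2) = 1.121320 ≤ 1.5 ⇒ ∈ W
candidate 3: n = (3, 2, 3, -1) → π⊥ ≈ (+0.878680, -2.292893); max(|x|,|y|,|x±y|/√2) = 2.292893 > 1.5 ⇒ ∉ W
candidate 4: n = (1, -1, -1, 1) → π⊥ ≈ (+2.414214, +1.000000); max(|x|,|y|,|x±y|/√2) = 2.414214 > 1.5 ⇒ ∉ W
candidate 5: n = (1, 1, -1, -1) → π⊥ ≈ (-0.414214, +1.000000); max(|x|,|y|,|x±y|/√2) = 1.000000 ≤ 1.5 ⇒ ∈ W
candidate 6: n = (1, 1, -1, 1) → π⊥ ≈ (+1.000000, +2.414214); max(|x|,|y|,|x±y|/√2) = 2.414214 > 1.5 ⇒ ∉ W
candidate 7: n = (0, -1, -1, 1) → π⊥ ≈ (+1.414214, +1.000000); max(|x|,|y|,|x±y|/√2) = 1.707107 > 1.5 ⇒ ∉ W
candidate 8: n = (-1, 0, 0, 0) → π⊥ ≈ (-1.000000, +0.000000); max(|x|,|y|,|x±y|/√2) = 1.000000 ≤ 1.5 ⇒ ∈ W
candidate 9: n = (3, -1, -3, -2) → π⊥ ≈ (+2.292893, +0.878680); max(|x|,|y|,|x±y|/√2) = 2.292893 > 1.5 ⇒ ∉ W

1, 2, 5, 8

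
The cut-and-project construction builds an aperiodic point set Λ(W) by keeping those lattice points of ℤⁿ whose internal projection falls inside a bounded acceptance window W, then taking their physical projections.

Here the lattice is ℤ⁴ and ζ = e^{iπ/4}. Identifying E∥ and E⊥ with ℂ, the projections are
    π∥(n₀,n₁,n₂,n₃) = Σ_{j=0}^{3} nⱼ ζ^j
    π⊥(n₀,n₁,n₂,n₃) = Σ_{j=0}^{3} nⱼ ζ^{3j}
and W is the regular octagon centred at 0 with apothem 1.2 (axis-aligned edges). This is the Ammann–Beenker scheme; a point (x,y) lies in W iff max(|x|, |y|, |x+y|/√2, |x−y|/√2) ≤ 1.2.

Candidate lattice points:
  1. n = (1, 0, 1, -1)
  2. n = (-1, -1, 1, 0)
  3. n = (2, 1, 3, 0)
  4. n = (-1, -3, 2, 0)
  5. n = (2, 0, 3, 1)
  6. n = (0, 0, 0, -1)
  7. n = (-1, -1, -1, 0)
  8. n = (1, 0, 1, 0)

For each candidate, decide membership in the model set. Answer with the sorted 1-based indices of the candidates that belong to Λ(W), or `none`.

With ζ = e^{iπ/4} the internal vectors are ζ^0,ζ^3,ζ^6,ζ^9.
#1 (1, 0, 1, -1): internal (0.29289, -1.70711); octagon support 1.70711 vs apothem 1.2 → ∉ W
#2 (-1, -1, 1, 0): internal (-0.29289, -1.70711); octagon support 1.70711 vs apothem 1.2 → ∉ W
#3 (2, 1, 3, 0): internal (1.29289, -2.29289); octagon support 2.53553 vs apothem 1.2 → ∉ W
#4 (-1, -3, 2, 0): internal (1.12132, -4.12132); octagon support 4.12132 vs apothem 1.2 → ∉ W
#5 (2, 0, 3, 1): internal (2.70711, -2.29289); octagon support 3.53553 vs apothem 1.2 → ∉ W
#6 (0, 0, 0, -1): internal (-0.70711, -0.70711); octagon support 1.00000 vs apothem 1.2 → ∈ W
#7 (-1, -1, -1, 0): internal (-0.29289, 0.29289); octagon support 0.41421 vs apothem 1.2 → ∈ W
#8 (1, 0, 1, 0): internal (1.00000, -1.00000); octagon support 1.41421 vs apothem 1.2 → ∉ W

6, 7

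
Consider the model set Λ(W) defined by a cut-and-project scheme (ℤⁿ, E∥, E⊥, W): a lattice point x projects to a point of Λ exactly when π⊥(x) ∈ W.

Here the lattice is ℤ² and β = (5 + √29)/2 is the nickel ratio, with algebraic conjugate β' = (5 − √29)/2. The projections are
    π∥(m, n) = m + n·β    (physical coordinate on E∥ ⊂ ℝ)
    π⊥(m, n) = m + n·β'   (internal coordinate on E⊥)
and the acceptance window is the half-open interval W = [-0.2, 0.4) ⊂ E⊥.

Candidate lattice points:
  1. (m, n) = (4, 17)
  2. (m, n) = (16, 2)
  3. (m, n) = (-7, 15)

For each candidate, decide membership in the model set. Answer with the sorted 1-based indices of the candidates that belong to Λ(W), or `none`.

Compute β' = (5−√29)/2 = -0.1926, so π⊥(m,n) = m -0.1926·n.
#1 (4,17): internal coord 4 + (17)·β' = +0.7261; +0.7261 ∉ [-0.2, 0.4) → out
#2 (16,2): internal coord 16 + (2)·β' = +15.6148; +15.6148 ∉ [-0.2, 0.4) → out
#3 (-7,15): internal coord -7 + (15)·β' = -9.8887; -9.8887 ∉ [-0.2, 0.4) → out

none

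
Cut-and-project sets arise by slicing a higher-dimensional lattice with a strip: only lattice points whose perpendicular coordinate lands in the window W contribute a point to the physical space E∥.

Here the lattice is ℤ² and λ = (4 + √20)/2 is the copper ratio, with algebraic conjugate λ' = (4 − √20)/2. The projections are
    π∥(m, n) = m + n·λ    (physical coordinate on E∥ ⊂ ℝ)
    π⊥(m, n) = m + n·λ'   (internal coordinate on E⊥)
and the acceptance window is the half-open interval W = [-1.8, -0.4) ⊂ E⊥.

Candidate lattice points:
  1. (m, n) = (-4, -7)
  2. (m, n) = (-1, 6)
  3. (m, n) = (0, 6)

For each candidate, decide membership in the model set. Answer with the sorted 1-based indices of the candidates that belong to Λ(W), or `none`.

3

Numerically λ ≈ 4.236068 and λ' = −1/λ ≈ -0.236068.
candidate 1: (m,n)=(-4,-7) → π∥ = -4-7·λ ≈ -33.652476, π⊥ = -4-7·λ' ≈ -2.347524 ∉ [-1.8, -0.4) ⇒ out
candidate 2: (m,n)=(-1,6) → π∥ = -1+6·λ ≈ 24.416408, π⊥ = -1+6·λ' ≈ -2.416408 ∉ [-1.8, -0.4) ⇒ out
candidate 3: (m,n)=(0,6) → π∥ = 0+6·λ ≈ 25.416408, π⊥ = 0+6·λ' ≈ -1.416408 ∈ [-1.8, -0.4) ⇒ IN Λ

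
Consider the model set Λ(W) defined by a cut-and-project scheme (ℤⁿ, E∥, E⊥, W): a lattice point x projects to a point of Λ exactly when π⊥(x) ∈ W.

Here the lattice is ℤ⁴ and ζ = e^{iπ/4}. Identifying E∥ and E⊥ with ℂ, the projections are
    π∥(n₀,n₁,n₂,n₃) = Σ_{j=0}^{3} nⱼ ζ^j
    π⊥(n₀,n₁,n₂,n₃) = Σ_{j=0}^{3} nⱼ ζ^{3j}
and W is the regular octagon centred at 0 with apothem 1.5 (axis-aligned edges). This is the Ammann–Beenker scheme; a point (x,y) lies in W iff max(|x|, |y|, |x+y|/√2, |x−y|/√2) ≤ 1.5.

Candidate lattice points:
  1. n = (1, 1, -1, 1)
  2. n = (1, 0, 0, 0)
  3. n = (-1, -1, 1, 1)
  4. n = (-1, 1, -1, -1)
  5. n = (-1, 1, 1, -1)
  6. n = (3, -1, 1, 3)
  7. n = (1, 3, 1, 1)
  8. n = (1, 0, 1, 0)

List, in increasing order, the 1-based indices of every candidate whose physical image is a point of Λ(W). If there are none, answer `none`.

Internal map: ζ^{3j} for j=0..3 gives (1,0), (−√2/2,√2/2), (0,−1), (√2/2,√2/2).
#1 (1, 1, -1, 1): internal (1.00000, 2.41421); octagon support 2.41421 vs apothem 1.5 → ∉ W
#2 (1, 0, 0, 0): internal (1.00000, 0.00000); octagon support 1.00000 vs apothem 1.5 → ∈ W
#3 (-1, -1, 1, 1): internal (0.41421, -1.00000); octagon support 1.00000 vs apothem 1.5 → ∈ W
#4 (-1, 1, -1, -1): internal (-2.41421, 1.00000); octagon support 2.41421 vs apothem 1.5 → ∉ W
#5 (-1, 1, 1, -1): internal (-2.41421, -1.00000); octagon support 2.41421 vs apothem 1.5 → ∉ W
#6 (3, -1, 1, 3): internal (5.82843, 0.41421); octagon support 5.82843 vs apothem 1.5 → ∉ W
#7 (1, 3, 1, 1): internal (-0.41421, 1.82843); octagon support 1.82843 vs apothem 1.5 → ∉ W
#8 (1, 0, 1, 0): internal (1.00000, -1.00000); octagon support 1.41421 vs apothem 1.5 → ∈ W

2, 3, 8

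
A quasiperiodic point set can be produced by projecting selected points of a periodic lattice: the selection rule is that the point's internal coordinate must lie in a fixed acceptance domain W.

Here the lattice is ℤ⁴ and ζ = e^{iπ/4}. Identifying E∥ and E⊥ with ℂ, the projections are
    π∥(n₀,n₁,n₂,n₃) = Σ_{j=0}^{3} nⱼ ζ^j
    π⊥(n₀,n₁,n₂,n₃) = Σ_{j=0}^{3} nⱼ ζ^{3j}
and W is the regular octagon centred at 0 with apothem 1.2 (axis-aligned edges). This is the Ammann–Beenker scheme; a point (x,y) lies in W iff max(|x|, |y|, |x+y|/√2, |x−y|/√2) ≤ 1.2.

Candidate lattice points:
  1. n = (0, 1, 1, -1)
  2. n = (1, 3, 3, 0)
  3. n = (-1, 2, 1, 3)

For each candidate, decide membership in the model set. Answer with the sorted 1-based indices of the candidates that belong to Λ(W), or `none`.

none

Internal map: ζ^{3j} for j=0..3 gives (1,0), (−√2/2,√2/2), (0,−1), (√2/2,√2/2).
#1 (0, 1, 1, -1): internal (-1.414214, -1.000000); octagon support 1.707107 vs apothem 1.2 → ∉ W
#2 (1, 3, 3, 0): internal (-1.121320, -0.878680); octagon support 1.414214 vs apothem 1.2 → ∉ W
#3 (-1, 2, 1, 3): internal (-0.292893, 2.535534); octagon support 2.535534 vs apothem 1.2 → ∉ W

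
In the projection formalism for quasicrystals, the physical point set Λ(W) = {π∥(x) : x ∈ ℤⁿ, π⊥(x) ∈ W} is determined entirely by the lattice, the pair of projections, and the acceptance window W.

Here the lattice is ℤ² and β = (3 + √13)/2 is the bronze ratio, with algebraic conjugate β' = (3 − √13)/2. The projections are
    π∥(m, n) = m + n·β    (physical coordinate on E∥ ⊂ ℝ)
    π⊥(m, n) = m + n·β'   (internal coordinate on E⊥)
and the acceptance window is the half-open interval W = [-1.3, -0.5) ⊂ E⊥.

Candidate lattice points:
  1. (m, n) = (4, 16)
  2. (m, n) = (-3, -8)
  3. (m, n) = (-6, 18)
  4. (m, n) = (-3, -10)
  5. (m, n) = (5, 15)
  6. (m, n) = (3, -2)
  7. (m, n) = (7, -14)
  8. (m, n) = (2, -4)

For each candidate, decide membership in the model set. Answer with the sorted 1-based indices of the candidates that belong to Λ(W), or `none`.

β' = (3−√13)/2 ≈ -0.302776.
candidate 1: (m,n)=(4,16) → π∥ = 4+16·β ≈ 56.844410, π⊥ = 4+16·β' ≈ -0.844410 ∈ [-1.3, -0.5) ⇒ IN Λ
candidate 2: (m,n)=(-3,-8) → π∥ = -3-8·β ≈ -29.422205, π⊥ = -3-8·β' ≈ -0.577795 ∈ [-1.3, -0.5) ⇒ IN Λ
candidate 3: (m,n)=(-6,18) → π∥ = -6+18·β ≈ 53.449961, π⊥ = -6+18·β' ≈ -11.449961 ∉ [-1.3, -0.5) ⇒ out
candidate 4: (m,n)=(-3,-10) → π∥ = -3-10·β ≈ -36.027756, π⊥ = -3-10·β' ≈ 0.027756 ∉ [-1.3, -0.5) ⇒ out
candidate 5: (m,n)=(5,15) → π∥ = 5+15·β ≈ 54.541635, π⊥ = 5+15·β' ≈ 0.458365 ∉ [-1.3, -0.5) ⇒ out
candidate 6: (m,n)=(3,-2) → π∥ = 3-2·β ≈ -3.605551, π⊥ = 3-2·β' ≈ 3.605551 ∉ [-1.3, -0.5) ⇒ out
candidate 7: (m,n)=(7,-14) → π∥ = 7-14·β ≈ -39.238859, π⊥ = 7-14·β' ≈ 11.238859 ∉ [-1.3, -0.5) ⇒ out
candidate 8: (m,n)=(2,-4) → π∥ = 2-4·β ≈ -11.211103, π⊥ = 2-4·β' ≈ 3.211103 ∉ [-1.3, -0.5) ⇒ out

1, 2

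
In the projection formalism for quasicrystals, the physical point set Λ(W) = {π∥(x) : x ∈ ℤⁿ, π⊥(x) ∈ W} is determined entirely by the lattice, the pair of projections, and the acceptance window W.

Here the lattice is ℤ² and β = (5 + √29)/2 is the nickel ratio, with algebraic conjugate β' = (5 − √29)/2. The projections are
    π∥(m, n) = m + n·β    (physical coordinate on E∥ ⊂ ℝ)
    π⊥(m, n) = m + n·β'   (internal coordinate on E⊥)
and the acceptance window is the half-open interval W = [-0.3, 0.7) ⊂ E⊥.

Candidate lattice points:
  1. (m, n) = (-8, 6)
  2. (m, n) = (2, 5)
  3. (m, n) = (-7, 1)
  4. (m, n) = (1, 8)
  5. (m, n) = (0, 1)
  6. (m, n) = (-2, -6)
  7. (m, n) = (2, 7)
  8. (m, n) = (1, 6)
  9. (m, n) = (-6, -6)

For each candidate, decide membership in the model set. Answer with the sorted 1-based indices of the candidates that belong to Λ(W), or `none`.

β' = (5−√29)/2 ≈ -0.19258.
candidate 1: (m,n)=(-8,6) → π∥ = -8+6·β ≈ 23.15549, π⊥ = -8+6·β' ≈ -9.15549 ∉ [-0.3, 0.7) ⇒ out
candidate 2: (m,n)=(2,5) → π∥ = 2+5·β ≈ 27.96291, π⊥ = 2+5·β' ≈ 1.03709 ∉ [-0.3, 0.7) ⇒ out
candidate 3: (m,n)=(-7,1) → π∥ = -7+1·β ≈ -1.80742, π⊥ = -7+1·β' ≈ -7.19258 ∉ [-0.3, 0.7) ⇒ out
candidate 4: (m,n)=(1,8) → π∥ = 1+8·β ≈ 42.54066, π⊥ = 1+8·β' ≈ -0.54066 ∉ [-0.3, 0.7) ⇒ out
candidate 5: (m,n)=(0,1) → π∥ = 0+1·β ≈ 5.19258, π⊥ = 0+1·β' ≈ -0.19258 ∈ [-0.3, 0.7) ⇒ IN Λ
candidate 6: (m,n)=(-2,-6) → π∥ = -2-6·β ≈ -33.15549, π⊥ = -2-6·β' ≈ -0.84451 ∉ [-0.3, 0.7) ⇒ out
candidate 7: (m,n)=(2,7) → π∥ = 2+7·β ≈ 38.34808, π⊥ = 2+7·β' ≈ 0.65192 ∈ [-0.3, 0.7) ⇒ IN Λ
candidate 8: (m,n)=(1,6) → π∥ = 1+6·β ≈ 32.15549, π⊥ = 1+6·β' ≈ -0.15549 ∈ [-0.3, 0.7) ⇒ IN Λ
candidate 9: (m,n)=(-6,-6) → π∥ = -6-6·β ≈ -37.15549, π⊥ = -6-6·β' ≈ -4.84451 ∉ [-0.3, 0.7) ⇒ out

5, 7, 8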